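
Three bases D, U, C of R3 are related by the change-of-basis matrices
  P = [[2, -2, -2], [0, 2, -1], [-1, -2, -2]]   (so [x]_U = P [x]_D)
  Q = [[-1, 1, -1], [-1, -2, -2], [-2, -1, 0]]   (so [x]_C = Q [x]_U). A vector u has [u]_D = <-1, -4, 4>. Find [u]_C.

Composing the changes, [u]_C = Q P [u]_D.
Q P = [[-1, 6, 3], [0, 2, 8], [-4, 2, 5]]; applying this to <-1, -4, 4> gives <-11, 24, 16>.

<-11, 24, 16>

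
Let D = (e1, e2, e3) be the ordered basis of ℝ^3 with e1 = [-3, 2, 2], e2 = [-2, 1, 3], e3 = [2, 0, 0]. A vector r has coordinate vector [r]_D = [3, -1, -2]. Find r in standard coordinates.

[-11, 5, 3]

The coordinates say r = 3e1 - e2 - 2e3; adding the scaled basis vectors gives [-11, 5, 3].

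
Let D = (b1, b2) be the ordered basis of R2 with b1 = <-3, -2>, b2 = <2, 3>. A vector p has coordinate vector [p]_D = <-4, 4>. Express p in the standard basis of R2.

<20, 20>

By definition p = -4b1 + 4b2.
Summing componentwise gives <20, 20>.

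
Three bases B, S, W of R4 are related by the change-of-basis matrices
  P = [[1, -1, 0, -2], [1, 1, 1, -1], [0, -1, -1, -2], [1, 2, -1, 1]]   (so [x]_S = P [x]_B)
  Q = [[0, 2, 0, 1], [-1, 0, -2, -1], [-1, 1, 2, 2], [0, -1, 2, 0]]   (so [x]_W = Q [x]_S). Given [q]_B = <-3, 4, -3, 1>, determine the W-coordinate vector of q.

First [q]_S = P [q]_B = <-9, -3, -3, 9>.
Then [q]_W = Q [q]_S = <3, 6, 18, -3>.

<3, 6, 18, -3>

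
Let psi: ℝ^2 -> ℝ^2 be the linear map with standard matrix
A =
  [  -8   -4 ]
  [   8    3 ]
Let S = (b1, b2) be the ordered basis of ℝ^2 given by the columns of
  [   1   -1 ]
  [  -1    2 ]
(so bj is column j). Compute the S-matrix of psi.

Let P have columns b1, b2. Then [psi]_S = P^(-1) A P.
Here det P = 1, so P^(-1) is integer; computing A P first and then P^(-1)(A P) gives [[-3, -2], [1, -2]].

[[-3, -2], [1, -2]]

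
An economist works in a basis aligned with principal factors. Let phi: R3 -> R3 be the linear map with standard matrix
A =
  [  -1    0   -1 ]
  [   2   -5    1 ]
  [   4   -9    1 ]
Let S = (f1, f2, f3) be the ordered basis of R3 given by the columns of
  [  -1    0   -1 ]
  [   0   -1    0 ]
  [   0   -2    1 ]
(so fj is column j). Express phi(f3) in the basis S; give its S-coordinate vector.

(1, 1, -1)

Column 3 of [phi]_S is the S-coordinate vector of phi(f3).
In standard coordinates phi(f3) = A f3 = (0, -1, -3).
Converting to S: (0, -1, -3) = f1 + f2 - f3, so the coordinate vector is (1, 1, -1).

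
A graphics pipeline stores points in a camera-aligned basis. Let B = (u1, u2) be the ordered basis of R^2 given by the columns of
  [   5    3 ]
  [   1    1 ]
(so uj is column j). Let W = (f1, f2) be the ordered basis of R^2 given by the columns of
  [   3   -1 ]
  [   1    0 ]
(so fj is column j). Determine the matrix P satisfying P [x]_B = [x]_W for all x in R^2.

Column j of P is [uj]_W, since P maps B-coordinates to W-coordinates.
Expressing u1 in W: u1 = f1 - 2f2, so column 1 of P is <1, -2>.
Doing the same for each uj gives P = [[1, 1], [-2, 0]].

[[1, 1], [-2, 0]]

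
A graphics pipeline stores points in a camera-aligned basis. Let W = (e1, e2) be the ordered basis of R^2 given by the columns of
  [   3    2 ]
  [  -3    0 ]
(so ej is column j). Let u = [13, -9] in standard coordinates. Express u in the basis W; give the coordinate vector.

We seek scalars with c_1 e1 + c_2 e2 = u; equivalently solve M c = u where the columns of M are e1, e2.
System: 3c_1 + 2c_2 = 13, -3c_1 + 0c_2 = -9; solving gives c_1 = 3, c_2 = 2.
Check: 3e1 + 2e2 = [13, -9].

[3, 2]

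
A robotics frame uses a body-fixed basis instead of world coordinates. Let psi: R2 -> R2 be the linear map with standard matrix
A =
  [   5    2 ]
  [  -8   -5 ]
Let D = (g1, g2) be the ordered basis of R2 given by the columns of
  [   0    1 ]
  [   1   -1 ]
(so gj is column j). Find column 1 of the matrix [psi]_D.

Column 1 of [psi]_D is the D-coordinate vector of psi(g1).
In standard coordinates psi(g1) = A g1 = [2, -5].
Converting to D: [2, -5] = -3g1 + 2g2, so the coordinate vector is [-3, 2].

[-3, 2]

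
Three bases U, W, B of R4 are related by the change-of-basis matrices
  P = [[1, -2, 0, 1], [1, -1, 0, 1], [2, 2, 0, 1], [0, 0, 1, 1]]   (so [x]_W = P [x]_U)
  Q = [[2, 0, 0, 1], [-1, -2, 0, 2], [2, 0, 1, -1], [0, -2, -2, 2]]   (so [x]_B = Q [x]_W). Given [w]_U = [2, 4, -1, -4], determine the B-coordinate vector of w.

Composing the changes, [w]_B = Q P [w]_U.
Q P = [[2, -4, 1, 3], [-3, 4, 2, -1], [4, -2, -1, 2], [-6, -2, 2, -2]]; applying this to [2, 4, -1, -4] gives [-25, 12, -7, -14].

[-25, 12, -7, -14]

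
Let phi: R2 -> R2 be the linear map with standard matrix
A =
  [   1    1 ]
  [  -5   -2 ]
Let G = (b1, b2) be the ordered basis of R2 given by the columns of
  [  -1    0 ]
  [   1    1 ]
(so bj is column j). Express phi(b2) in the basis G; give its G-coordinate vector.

Column 2 of [phi]_G is the G-coordinate vector of phi(b2).
In standard coordinates phi(b2) = A b2 = [1, -2].
Converting to G: [1, -2] = -b1 - b2, so the coordinate vector is [-1, -1].

[-1, -1]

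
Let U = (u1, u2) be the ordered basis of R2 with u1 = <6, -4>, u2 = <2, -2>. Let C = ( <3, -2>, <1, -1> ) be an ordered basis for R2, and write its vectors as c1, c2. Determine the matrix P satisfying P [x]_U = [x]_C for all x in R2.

[[2, 0], [0, 2]]

Column j of P is [uj]_C, since P maps U-coordinates to C-coordinates.
Expressing u1 in C: u1 = 2c1 + 0·c2, so column 1 of P is <2, 0>.
Doing the same for each uj gives P = [[2, 0], [0, 2]].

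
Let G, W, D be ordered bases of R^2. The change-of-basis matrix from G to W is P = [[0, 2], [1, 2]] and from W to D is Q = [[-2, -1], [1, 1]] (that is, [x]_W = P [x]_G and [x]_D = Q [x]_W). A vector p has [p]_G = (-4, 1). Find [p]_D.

(-2, 0)

First [p]_W = P [p]_G = (2, -2).
Then [p]_D = Q [p]_W = (-2, 0).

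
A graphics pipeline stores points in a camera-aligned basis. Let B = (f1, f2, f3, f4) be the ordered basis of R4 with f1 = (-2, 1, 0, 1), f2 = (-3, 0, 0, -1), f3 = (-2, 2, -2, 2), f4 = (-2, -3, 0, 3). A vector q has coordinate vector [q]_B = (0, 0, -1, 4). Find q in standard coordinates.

(-6, -14, 2, 10)

q = M [q]_B, where M has columns f1, ..., f4.
Carrying out the matrix-vector product, q = (-6, -14, 2, 10).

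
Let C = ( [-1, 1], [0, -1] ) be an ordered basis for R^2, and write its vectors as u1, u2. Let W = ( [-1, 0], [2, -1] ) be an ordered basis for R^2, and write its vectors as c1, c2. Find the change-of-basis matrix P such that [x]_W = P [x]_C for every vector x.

[[-1, 2], [-1, 1]]

Take x = uj: its C-coordinates are the j-th standard unit vector, so P e_j — column j of P — equals [uj]_W.
u1 = -c1 - c2, giving column 1 = [-1, -1]; repeating for each j gives P = [[-1, 2], [-1, 1]].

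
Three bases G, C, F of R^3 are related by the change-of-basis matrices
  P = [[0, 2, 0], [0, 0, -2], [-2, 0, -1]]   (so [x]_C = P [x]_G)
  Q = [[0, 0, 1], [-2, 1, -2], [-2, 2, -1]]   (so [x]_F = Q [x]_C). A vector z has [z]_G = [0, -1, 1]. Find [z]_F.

Composing the changes, [z]_F = Q P [z]_G.
Q P = [[-2, 0, -1], [4, -4, 0], [2, -4, -3]]; applying this to [0, -1, 1] gives [-1, 4, 1].

[-1, 4, 1]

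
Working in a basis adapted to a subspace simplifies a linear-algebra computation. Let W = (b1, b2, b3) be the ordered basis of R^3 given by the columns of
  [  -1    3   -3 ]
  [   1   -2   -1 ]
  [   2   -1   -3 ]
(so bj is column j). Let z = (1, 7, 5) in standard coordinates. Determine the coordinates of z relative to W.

(-4, -4, -3)

[z]_W is the unique c with M c = z, where M has columns b1, ..., b3.
Gaussian elimination on [M | z] yields c = (-4, -4, -3).
Check: -4b1 - 4b2 - 3b3 = (1, 7, 5).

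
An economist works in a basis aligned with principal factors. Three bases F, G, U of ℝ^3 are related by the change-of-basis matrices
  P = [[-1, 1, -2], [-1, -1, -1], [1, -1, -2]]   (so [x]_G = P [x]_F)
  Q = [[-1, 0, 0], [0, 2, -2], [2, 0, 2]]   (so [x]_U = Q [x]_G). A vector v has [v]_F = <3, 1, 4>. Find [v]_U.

Apply P to get G-coordinates <-10, -8, -6>, then Q to get U-coordinates.
The result is [v]_U = <10, -4, -32>.

<10, -4, -32>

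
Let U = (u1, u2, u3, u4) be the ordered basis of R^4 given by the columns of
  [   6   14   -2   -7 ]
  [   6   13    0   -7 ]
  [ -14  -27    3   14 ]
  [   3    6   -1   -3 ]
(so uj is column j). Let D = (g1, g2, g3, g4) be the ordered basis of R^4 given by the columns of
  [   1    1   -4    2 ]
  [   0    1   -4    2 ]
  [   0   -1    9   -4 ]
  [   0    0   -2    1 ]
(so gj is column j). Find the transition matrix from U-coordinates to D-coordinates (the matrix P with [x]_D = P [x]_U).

[[0, 1, -2, 0], [0, 1, 2, -1], [-2, -2, 1, 1], [-1, 2, 1, -1]]

Column j of P is [uj]_D, since P maps U-coordinates to D-coordinates.
Expressing u1 in D: u1 = 0·g1 + 0·g2 - 2g3 - g4, so column 1 of P is (0, 0, -2, -1).
Doing the same for each uj gives P = [[0, 1, -2, 0], [0, 1, 2, -1], [-2, -2, 1, 1], [-1, 2, 1, -1]].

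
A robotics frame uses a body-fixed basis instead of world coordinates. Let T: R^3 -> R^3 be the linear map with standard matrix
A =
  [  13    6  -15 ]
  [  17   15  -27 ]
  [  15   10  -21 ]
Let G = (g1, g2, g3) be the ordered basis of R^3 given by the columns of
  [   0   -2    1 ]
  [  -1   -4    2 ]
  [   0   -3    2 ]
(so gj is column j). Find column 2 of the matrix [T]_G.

<3, 3, 1>

Compute T(g2) = A g2 = <-5, -13, -7> in standard coordinates.
Then write this in G-coordinates: solve for y in y_1 g1 + ... + y_3 g3 = <-5, -13, -7>.
This gives y = <3, 3, 1>, which is column 2 of [T]_G.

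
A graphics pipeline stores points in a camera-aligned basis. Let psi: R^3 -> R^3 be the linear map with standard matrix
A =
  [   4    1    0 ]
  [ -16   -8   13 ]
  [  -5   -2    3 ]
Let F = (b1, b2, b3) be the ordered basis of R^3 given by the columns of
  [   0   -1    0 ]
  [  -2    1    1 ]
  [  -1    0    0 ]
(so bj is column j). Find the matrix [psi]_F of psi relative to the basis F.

The j-th column of [psi]_F is [psi(bj)]_F.
psi(b1) = A b1 = (-2, 3, 1) = -b1 + 2b2 - b3, so column 1 is (-1, 2, -1).
Repeating for b2, b3 and assembling the columns gives [[-1, -3, 2], [2, 3, -1], [-1, -1, -3]].

[[-1, -3, 2], [2, 3, -1], [-1, -1, -3]]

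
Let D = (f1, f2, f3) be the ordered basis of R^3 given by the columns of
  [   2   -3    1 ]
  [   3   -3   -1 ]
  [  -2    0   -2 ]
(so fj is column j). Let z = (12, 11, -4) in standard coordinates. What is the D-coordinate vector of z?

We seek scalars with c_1 f1 + ... + c_3 f3 = z; equivalently solve M c = z where the columns of M are f1, ..., f3.
Solving this 3x3 system gives c = (1, -3, 1).
Check: f1 - 3f2 + f3 = (12, 11, -4).

(1, -3, 1)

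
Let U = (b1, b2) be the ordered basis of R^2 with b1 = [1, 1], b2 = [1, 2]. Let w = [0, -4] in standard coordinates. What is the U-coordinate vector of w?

[4, -4]

[w]_U is the unique c with M c = w, where M has columns b1, b2.
System: c_1 + c_2 = 0, c_1 + 2c_2 = -4; solving gives c_1 = 4, c_2 = -4.
Check: 4b1 - 4b2 = [0, -4].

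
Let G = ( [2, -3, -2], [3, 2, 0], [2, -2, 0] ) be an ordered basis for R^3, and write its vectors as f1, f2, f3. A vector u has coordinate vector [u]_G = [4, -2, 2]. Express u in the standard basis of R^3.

[6, -20, -8]

By definition u = 4f1 - 2f2 + 2f3.
Summing componentwise gives [6, -20, -8].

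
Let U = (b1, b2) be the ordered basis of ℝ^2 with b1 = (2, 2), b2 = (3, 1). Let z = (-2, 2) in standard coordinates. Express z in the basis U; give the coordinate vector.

Write z = c_1 b1 + c_2 b2 and solve for the c_i.
System: 2c_1 + 3c_2 = -2, 2c_1 + c_2 = 2; solving gives c_1 = 2, c_2 = -2.
Check: 2b1 - 2b2 = (-2, 2).

(2, -2)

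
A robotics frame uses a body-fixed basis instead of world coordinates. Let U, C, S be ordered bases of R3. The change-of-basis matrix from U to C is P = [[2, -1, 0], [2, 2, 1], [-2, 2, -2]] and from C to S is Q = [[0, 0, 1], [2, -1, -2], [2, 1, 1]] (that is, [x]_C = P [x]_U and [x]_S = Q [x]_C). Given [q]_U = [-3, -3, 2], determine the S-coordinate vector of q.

[-4, 12, -20]

First [q]_C = P [q]_U = [-3, -10, -4].
Then [q]_S = Q [q]_C = [-4, 12, -20].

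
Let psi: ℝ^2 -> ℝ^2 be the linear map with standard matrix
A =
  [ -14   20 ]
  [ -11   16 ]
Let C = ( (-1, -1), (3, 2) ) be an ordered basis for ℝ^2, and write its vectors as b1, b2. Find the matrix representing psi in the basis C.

[[3, -1], [-1, -1]]

Let P have columns b1, b2. Then [psi]_C = P^(-1) A P.
Here det P = 1, so P^(-1) is integer; computing A P first and then P^(-1)(A P) gives [[3, -1], [-1, -1]].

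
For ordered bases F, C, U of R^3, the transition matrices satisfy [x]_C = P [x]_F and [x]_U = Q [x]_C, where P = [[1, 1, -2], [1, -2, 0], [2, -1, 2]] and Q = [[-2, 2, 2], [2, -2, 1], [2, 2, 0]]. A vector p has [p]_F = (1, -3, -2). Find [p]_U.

Apply P to get C-coordinates (2, 7, 1), then Q to get U-coordinates.
The result is [p]_U = (12, -9, 18).

(12, -9, 18)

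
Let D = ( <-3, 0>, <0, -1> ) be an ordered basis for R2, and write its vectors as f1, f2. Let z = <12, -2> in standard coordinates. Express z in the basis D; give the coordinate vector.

<-4, 2>

We seek scalars with c_1 f1 + c_2 f2 = z; equivalently solve M c = z where the columns of M are f1, f2.
System: -3c_1 + 0c_2 = 12, 0c_1 - c_2 = -2; solving gives c_1 = -4, c_2 = 2.
Check: -4f1 + 2f2 = <12, -2>.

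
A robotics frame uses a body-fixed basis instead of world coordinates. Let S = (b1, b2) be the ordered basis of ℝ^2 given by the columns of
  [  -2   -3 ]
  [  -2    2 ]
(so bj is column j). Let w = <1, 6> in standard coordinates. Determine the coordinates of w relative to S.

<-2, 1>

We seek scalars with c_1 b1 + c_2 b2 = w; equivalently solve M c = w where the columns of M are b1, b2.
System: -2c_1 - 3c_2 = 1, -2c_1 + 2c_2 = 6; solving gives c_1 = -2, c_2 = 1.
Check: -2b1 + b2 = <1, 6>.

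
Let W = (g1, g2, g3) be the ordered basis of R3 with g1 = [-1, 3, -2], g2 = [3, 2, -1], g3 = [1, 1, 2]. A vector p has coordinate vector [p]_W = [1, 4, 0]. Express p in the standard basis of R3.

[11, 11, -6]

The coordinates say p = g1 + 4g2 + 0·g3; adding the scaled basis vectors gives [11, 11, -6].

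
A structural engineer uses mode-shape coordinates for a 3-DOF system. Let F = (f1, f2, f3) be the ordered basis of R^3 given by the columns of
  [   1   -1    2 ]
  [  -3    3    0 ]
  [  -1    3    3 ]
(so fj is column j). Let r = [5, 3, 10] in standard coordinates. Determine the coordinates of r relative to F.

[-1, 0, 3]

We seek scalars with c_1 f1 + ... + c_3 f3 = r; equivalently solve M c = r where the columns of M are f1, ..., f3.
Solving this 3x3 system gives c = (-1, 0, 3).
Check: -f1 + 0·f2 + 3f3 = [5, 3, 10].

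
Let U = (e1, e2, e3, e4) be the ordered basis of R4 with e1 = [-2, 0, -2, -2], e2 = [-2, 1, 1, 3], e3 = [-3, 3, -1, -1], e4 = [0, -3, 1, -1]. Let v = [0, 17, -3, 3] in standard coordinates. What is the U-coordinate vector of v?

[-2, -1, 2, -4]

Write v = c_1 e1 + ... + c_4 e4 and solve for the c_i.
Row-reducing the augmented matrix [M | v] gives c = (-2, -1, 2, -4).
Check: -2e1 - e2 + 2e3 - 4e4 = [0, 17, -3, 3].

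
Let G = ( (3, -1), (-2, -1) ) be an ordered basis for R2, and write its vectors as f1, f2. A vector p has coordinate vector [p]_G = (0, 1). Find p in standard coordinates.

(-2, -1)

By definition p = 0·f1 + f2.
Summing componentwise gives (-2, -1).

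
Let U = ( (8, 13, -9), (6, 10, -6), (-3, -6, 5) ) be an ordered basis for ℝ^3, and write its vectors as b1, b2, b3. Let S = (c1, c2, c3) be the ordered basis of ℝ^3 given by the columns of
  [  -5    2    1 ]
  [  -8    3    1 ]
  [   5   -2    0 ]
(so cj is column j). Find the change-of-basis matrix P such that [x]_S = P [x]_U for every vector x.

Column j of P is [bj]_S, since P maps U-coordinates to S-coordinates.
Expressing b1 in S: b1 = -c1 + 2c2 - c3, so column 1 of P is (-1, 2, -1).
Doing the same for each bj gives P = [[-1, -2, 1], [2, -2, 0], [-1, 0, 2]].

[[-1, -2, 1], [2, -2, 0], [-1, 0, 2]]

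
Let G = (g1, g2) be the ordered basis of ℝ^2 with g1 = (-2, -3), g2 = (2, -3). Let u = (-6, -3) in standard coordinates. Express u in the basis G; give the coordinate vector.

[u]_G is the unique c with M c = u, where M has columns g1, g2.
System: -2c_1 + 2c_2 = -6, -3c_1 - 3c_2 = -3; solving gives c_1 = 2, c_2 = -1.
Check: 2g1 - g2 = (-6, -3).

(2, -1)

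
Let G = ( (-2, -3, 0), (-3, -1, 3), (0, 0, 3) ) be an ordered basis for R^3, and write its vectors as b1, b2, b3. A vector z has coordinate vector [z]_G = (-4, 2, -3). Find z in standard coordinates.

(2, 10, -3)

The coordinates say z = -4b1 + 2b2 - 3b3; adding the scaled basis vectors gives (2, 10, -3).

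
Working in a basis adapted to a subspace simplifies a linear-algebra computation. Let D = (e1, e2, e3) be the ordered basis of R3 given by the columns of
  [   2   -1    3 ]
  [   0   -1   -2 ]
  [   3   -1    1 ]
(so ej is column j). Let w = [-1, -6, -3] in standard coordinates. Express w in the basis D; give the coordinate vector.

We seek scalars with c_1 e1 + ... + c_3 e3 = w; equivalently solve M c = w where the columns of M are e1, ..., e3.
Solving this 3x3 system gives c = (0, 4, 1).
Check: 0·e1 + 4e2 + e3 = [-1, -6, -3].

[0, 4, 1]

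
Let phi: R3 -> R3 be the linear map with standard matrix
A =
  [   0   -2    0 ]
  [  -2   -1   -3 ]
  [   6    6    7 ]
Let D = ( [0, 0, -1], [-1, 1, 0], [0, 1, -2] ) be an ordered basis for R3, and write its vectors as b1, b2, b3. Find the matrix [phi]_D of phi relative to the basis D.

[[1, 2, 2], [0, 2, 2], [3, -1, 3]]

Let P have columns b1, ..., b3. Then [phi]_D = P^(-1) A P.
Here det P = 1, so P^(-1) is integer; computing A P first and then P^(-1)(A P) gives [[1, 2, 2], [0, 2, 2], [3, -1, 3]].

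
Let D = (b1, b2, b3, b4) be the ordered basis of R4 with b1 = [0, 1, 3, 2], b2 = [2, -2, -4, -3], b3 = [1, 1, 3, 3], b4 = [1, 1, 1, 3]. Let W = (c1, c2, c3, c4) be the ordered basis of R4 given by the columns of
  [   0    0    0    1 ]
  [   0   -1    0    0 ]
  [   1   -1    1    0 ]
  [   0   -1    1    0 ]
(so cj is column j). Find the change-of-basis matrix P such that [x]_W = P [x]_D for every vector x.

Let M have columns bj and N have columns cj. Then for every x, N [x]_W = x = M [x]_D, so P = N^(-1) M.
Since det N = -1, N^(-1) has integer entries; multiplying gives P = [[1, -1, 0, -2], [-1, 2, -1, -1], [1, -1, 2, 2], [0, 2, 1, 1]].

[[1, -1, 0, -2], [-1, 2, -1, -1], [1, -1, 2, 2], [0, 2, 1, 1]]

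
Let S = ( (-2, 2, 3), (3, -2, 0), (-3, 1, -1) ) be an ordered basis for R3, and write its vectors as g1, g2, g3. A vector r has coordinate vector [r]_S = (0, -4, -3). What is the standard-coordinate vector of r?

(-3, 5, 3)

By definition r = 0·g1 - 4g2 - 3g3.
Summing componentwise gives (-3, 5, 3).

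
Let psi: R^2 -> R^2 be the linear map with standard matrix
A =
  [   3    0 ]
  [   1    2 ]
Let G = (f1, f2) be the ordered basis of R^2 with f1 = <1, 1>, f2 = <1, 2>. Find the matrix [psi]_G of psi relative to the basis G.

Let P have columns f1, f2. Then [psi]_G = P^(-1) A P.
Here det P = 1, so P^(-1) is integer; computing A P first and then P^(-1)(A P) gives [[3, 1], [0, 2]].

[[3, 1], [0, 2]]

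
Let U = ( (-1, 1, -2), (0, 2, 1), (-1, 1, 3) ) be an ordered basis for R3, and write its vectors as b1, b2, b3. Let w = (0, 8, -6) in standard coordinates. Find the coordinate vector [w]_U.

(2, 4, -2)

Write w = c_1 b1 + ... + c_3 b3 and solve for the c_i.
Solving this 3x3 system gives c = (2, 4, -2).
Check: 2b1 + 4b2 - 2b3 = (0, 8, -6).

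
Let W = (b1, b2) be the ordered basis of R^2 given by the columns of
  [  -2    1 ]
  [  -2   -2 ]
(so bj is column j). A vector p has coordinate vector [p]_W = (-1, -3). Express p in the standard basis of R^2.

p = M [p]_W, where M has columns b1, b2.
Carrying out the matrix-vector product, p = (-1, 8).

(-1, 8)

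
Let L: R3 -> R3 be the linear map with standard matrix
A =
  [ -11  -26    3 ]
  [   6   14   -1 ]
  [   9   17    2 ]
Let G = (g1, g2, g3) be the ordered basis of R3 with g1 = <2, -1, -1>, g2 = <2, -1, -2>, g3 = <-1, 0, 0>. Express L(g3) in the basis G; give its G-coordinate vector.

Compute L(g3) = A g3 = <11, -6, -9> in standard coordinates.
Then write this in G-coordinates: solve for y in y_1 g1 + ... + y_3 g3 = <11, -6, -9>.
This gives y = <3, 3, 1>, which is column 3 of [L]_G.

<3, 3, 1>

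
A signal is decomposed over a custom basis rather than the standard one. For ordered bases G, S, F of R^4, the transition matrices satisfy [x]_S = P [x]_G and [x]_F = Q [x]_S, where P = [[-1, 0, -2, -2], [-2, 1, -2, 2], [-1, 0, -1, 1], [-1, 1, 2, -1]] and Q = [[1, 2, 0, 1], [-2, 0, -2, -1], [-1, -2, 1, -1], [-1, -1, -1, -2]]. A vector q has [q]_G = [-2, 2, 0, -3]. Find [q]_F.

[15, -21, -16, -21]

Composing the changes, [q]_F = Q P [q]_G.
Q P = [[-6, 3, -4, 1], [5, -1, 4, 3], [5, -3, 3, 0], [6, -3, 1, 1]]; applying this to [-2, 2, 0, -3] gives [15, -21, -16, -21].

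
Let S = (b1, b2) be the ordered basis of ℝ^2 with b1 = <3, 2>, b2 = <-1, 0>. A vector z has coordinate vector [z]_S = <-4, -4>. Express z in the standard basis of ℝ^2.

<-8, -8>

z = M [z]_S, where M has columns b1, b2.
Carrying out the matrix-vector product, z = <-8, -8>.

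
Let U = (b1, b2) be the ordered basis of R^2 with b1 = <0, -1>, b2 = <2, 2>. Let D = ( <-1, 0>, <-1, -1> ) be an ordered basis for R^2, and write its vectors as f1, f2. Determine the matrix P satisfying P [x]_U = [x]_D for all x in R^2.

[[-1, 0], [1, -2]]

Column j of P is [bj]_D, since P maps U-coordinates to D-coordinates.
Expressing b1 in D: b1 = -f1 + f2, so column 1 of P is <-1, 1>.
Doing the same for each bj gives P = [[-1, 0], [1, -2]].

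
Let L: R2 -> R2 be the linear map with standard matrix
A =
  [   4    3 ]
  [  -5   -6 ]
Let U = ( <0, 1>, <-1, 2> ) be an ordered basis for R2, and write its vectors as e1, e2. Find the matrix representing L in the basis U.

[[0, -3], [-3, -2]]

The j-th column of [L]_U is [L(ej)]_U.
L(e1) = A e1 = <3, -6> = 0·e1 - 3e2, so column 1 is <0, -3>.
Repeating for e2 and assembling the columns gives [[0, -3], [-3, -2]].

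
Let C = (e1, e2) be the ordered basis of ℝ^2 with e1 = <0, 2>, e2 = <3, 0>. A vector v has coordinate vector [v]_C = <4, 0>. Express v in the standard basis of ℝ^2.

By definition v = 4e1 + 0·e2.
Summing componentwise gives <0, 8>.

<0, 8>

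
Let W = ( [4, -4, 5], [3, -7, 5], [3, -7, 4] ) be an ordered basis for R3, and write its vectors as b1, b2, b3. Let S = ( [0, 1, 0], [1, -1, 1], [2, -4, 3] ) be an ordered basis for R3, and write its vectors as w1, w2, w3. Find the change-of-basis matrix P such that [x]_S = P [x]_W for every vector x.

[[2, 0, -2], [2, -1, 1], [1, 2, 1]]

Column j of P is [bj]_S, since P maps W-coordinates to S-coordinates.
Expressing b1 in S: b1 = 2w1 + 2w2 + w3, so column 1 of P is [2, 2, 1].
Doing the same for each bj gives P = [[2, 0, -2], [2, -1, 1], [1, 2, 1]].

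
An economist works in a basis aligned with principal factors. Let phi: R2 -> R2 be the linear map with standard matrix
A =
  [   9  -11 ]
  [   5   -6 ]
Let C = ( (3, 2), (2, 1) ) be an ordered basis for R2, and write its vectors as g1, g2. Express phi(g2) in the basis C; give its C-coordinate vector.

Column 2 of [phi]_C is the C-coordinate vector of phi(g2).
In standard coordinates phi(g2) = A g2 = (7, 4).
Converting to C: (7, 4) = g1 + 2g2, so the coordinate vector is (1, 2).

(1, 2)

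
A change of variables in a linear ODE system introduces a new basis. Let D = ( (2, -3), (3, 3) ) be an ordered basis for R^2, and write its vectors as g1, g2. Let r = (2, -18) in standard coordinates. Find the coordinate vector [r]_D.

Write r = c_1 g1 + c_2 g2 and solve for the c_i.
System: 2c_1 + 3c_2 = 2, -3c_1 + 3c_2 = -18; solving gives c_1 = 4, c_2 = -2.
Check: 4g1 - 2g2 = (2, -18).

(4, -2)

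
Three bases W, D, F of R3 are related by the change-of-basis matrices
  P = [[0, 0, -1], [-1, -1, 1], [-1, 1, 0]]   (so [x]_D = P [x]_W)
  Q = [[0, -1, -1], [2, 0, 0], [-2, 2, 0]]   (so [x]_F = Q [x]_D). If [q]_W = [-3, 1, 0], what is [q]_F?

Apply P to get D-coordinates [0, 2, 4], then Q to get F-coordinates.
The result is [q]_F = [-6, 0, 4].

[-6, 0, 4]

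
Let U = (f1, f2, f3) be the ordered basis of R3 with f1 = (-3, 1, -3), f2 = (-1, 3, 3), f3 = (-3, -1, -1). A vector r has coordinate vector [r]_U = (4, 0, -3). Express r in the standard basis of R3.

(-3, 7, -9)

The coordinates say r = 4f1 + 0·f2 - 3f3; adding the scaled basis vectors gives (-3, 7, -9).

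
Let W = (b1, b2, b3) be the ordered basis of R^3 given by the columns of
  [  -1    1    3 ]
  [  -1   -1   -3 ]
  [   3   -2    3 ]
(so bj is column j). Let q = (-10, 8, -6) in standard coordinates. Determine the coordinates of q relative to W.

(1, 0, -3)

We seek scalars with c_1 b1 + ... + c_3 b3 = q; equivalently solve M c = q where the columns of M are b1, ..., b3.
Row-reducing the augmented matrix [M | q] gives c = (1, 0, -3).
Check: b1 + 0·b2 - 3b3 = (-10, 8, -6).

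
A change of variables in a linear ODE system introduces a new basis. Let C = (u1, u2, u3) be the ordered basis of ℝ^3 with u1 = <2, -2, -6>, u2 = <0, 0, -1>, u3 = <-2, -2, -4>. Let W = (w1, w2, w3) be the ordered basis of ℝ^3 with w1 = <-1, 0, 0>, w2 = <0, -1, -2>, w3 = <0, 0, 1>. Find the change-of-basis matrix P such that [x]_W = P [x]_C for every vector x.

[[-2, 0, 2], [2, 0, 2], [-2, -1, 0]]

Let M have columns uj and N have columns wj. Then for every x, N [x]_W = x = M [x]_C, so P = N^(-1) M.
Since det N = 1, N^(-1) has integer entries; multiplying gives P = [[-2, 0, 2], [2, 0, 2], [-2, -1, 0]].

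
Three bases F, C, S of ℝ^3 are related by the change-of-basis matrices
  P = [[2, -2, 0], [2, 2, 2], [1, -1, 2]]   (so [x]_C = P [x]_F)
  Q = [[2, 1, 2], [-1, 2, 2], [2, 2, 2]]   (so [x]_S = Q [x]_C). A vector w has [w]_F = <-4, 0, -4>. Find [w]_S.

<-56, -48, -72>

Apply P to get C-coordinates <-8, -16, -12>, then Q to get S-coordinates.
The result is [w]_S = <-56, -48, -72>.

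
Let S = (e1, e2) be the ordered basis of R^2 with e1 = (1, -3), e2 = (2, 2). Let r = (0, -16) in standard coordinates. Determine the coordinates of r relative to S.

We seek scalars with c_1 e1 + c_2 e2 = r; equivalently solve M c = r where the columns of M are e1, e2.
System: c_1 + 2c_2 = 0, -3c_1 + 2c_2 = -16; solving gives c_1 = 4, c_2 = -2.
Check: 4e1 - 2e2 = (0, -16).

(4, -2)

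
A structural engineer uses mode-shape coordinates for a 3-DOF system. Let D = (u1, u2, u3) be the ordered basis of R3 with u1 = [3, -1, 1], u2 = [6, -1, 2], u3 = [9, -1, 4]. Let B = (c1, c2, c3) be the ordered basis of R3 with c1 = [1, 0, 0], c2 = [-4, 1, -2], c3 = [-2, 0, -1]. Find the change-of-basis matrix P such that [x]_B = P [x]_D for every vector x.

[[1, 2, 1], [-1, -1, -1], [1, 0, -2]]

Column j of P is [uj]_B, since P maps D-coordinates to B-coordinates.
Expressing u1 in B: u1 = c1 - c2 + c3, so column 1 of P is [1, -1, 1].
Doing the same for each uj gives P = [[1, 2, 1], [-1, -1, -1], [1, 0, -2]].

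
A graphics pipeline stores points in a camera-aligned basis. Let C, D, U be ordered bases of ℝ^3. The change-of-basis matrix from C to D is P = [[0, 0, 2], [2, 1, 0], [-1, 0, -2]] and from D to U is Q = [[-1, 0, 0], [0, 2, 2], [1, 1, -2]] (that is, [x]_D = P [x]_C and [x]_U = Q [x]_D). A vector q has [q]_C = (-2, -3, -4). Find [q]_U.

(8, 6, -35)

Composing the changes, [q]_U = Q P [q]_C.
Q P = [[0, 0, -2], [2, 2, -4], [4, 1, 6]]; applying this to (-2, -3, -4) gives (8, 6, -35).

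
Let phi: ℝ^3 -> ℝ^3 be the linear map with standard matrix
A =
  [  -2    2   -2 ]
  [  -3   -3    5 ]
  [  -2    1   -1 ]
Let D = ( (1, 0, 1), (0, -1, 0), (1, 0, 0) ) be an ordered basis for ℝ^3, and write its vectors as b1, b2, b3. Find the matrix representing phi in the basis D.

[[-3, -1, -2], [-2, -3, 3], [-1, -1, 0]]

Let P have columns b1, ..., b3. Then [phi]_D = P^(-1) A P.
Here det P = 1, so P^(-1) is integer; computing A P first and then P^(-1)(A P) gives [[-3, -1, -2], [-2, -3, 3], [-1, -1, 0]].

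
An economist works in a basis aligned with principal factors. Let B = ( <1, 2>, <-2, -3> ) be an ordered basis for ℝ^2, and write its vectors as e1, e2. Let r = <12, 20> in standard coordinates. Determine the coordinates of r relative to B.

We seek scalars with c_1 e1 + c_2 e2 = r; equivalently solve M c = r where the columns of M are e1, e2.
System: c_1 - 2c_2 = 12, 2c_1 - 3c_2 = 20; solving gives c_1 = 4, c_2 = -4.
Check: 4e1 - 4e2 = <12, 20>.

<4, -4>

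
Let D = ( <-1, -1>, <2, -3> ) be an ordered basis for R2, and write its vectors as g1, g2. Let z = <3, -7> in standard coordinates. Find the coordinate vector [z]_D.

[z]_D is the unique c with M c = z, where M has columns g1, g2.
System: -c_1 + 2c_2 = 3, -c_1 - 3c_2 = -7; solving gives c_1 = 1, c_2 = 2.
Check: g1 + 2g2 = <3, -7>.

<1, 2>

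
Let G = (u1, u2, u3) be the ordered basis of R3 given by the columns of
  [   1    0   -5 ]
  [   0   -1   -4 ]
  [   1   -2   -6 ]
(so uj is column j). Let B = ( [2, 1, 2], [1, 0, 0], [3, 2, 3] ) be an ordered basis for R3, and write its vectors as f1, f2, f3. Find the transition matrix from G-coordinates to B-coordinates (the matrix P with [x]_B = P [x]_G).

[[2, -1, 0], [0, 2, 1], [-1, 0, -2]]

Column j of P is [uj]_B, since P maps G-coordinates to B-coordinates.
Expressing u1 in B: u1 = 2f1 + 0·f2 - f3, so column 1 of P is [2, 0, -1].
Doing the same for each uj gives P = [[2, -1, 0], [0, 2, 1], [-1, 0, -2]].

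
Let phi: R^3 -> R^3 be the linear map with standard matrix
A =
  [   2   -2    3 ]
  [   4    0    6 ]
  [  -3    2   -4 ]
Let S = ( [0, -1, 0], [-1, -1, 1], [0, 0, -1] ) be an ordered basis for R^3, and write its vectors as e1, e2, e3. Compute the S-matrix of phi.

[[2, 1, 3], [-2, -3, 3], [0, 0, -1]]

The j-th column of [phi]_S is [phi(ej)]_S.
phi(e1) = A e1 = [2, 0, -2] = 2e1 - 2e2 + 0·e3, so column 1 is [2, -2, 0].
Repeating for e2, e3 and assembling the columns gives [[2, 1, 3], [-2, -3, 3], [0, 0, -1]].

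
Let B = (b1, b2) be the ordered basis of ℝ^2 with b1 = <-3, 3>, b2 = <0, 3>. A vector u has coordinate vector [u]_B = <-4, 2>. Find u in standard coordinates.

By definition u = -4b1 + 2b2.
Summing componentwise gives <12, -6>.

<12, -6>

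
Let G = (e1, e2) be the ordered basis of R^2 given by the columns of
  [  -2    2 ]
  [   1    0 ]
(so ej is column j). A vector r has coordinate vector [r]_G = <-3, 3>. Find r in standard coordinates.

<12, -3>

The coordinates say r = -3e1 + 3e2; adding the scaled basis vectors gives <12, -3>.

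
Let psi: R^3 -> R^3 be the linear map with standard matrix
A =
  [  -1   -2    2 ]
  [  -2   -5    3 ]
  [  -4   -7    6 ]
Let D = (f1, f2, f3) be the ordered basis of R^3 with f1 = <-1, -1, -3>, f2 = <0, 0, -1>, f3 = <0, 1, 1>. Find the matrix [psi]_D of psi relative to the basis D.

[[3, 2, 0], [-1, -1, -1], [1, -1, -2]]

With P the matrix whose columns are f1, ..., f3, [psi]_D = P^(-1) A P.
Column by column: psi(f1) = A f1 = <-3, -2, -7>; its D-coordinates <3, -1, 1> give column 1.
Continuing for each basis vector yields [psi]_D = [[3, 2, 0], [-1, -1, -1], [1, -1, -2]].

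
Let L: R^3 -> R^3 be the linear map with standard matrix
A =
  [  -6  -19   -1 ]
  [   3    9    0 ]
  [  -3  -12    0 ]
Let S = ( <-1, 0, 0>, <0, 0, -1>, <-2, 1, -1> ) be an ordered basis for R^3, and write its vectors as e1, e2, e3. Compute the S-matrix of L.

Let P have columns e1, ..., e3. Then [L]_S = P^(-1) A P.
Here det P = -1, so P^(-1) is integer; computing A P first and then P^(-1)(A P) gives [[0, -1, 0], [0, 0, 3], [-3, 0, 3]].

[[0, -1, 0], [0, 0, 3], [-3, 0, 3]]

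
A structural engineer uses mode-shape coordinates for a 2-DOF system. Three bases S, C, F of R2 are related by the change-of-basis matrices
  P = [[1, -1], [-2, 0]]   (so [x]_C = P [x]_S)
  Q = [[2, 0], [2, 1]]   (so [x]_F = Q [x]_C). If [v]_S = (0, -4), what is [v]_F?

(8, 8)

Composing the changes, [v]_F = Q P [v]_S.
Q P = [[2, -2], [0, -2]]; applying this to (0, -4) gives (8, 8).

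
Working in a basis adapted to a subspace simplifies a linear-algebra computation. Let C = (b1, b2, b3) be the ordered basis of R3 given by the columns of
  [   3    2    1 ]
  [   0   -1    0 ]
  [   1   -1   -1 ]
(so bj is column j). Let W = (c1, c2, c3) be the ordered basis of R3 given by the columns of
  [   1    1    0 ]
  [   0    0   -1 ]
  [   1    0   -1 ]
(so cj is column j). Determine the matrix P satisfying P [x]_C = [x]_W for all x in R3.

Take x = bj: its C-coordinates are the j-th standard unit vector, so P e_j — column j of P — equals [bj]_W.
b1 = c1 + 2c2 + 0·c3, giving column 1 = <1, 2, 0>; repeating for each j gives P = [[1, 0, -1], [2, 2, 2], [0, 1, 0]].

[[1, 0, -1], [2, 2, 2], [0, 1, 0]]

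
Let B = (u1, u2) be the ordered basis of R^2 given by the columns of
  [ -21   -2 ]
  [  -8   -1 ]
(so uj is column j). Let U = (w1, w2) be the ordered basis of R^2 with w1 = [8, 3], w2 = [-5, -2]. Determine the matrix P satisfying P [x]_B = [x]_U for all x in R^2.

[[-2, 1], [1, 2]]

Let M have columns uj and N have columns wj. Then for every x, N [x]_U = x = M [x]_B, so P = N^(-1) M.
Since det N = -1, N^(-1) has integer entries; multiplying gives P = [[-2, 1], [1, 2]].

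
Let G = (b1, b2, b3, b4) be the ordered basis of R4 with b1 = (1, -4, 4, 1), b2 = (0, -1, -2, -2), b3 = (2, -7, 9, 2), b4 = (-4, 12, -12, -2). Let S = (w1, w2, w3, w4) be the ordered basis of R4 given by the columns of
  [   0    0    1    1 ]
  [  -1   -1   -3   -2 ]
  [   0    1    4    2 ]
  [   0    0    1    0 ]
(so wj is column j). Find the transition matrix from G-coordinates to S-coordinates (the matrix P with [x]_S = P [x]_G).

[[1, 1, 0, -2], [0, 2, 1, 0], [1, -2, 2, -2], [0, 2, 0, -2]]

Column j of P is [bj]_S, since P maps G-coordinates to S-coordinates.
Expressing b1 in S: b1 = w1 + 0·w2 + w3 + 0·w4, so column 1 of P is (1, 0, 1, 0).
Doing the same for each bj gives P = [[1, 1, 0, -2], [0, 2, 1, 0], [1, -2, 2, -2], [0, 2, 0, -2]].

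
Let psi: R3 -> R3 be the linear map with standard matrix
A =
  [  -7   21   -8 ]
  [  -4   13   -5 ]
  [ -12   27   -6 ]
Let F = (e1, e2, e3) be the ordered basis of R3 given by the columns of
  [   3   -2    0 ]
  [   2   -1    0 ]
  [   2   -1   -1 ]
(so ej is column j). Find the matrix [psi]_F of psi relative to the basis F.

[[3, -1, 2], [2, -2, -1], [-2, -3, -1]]

With P the matrix whose columns are e1, ..., e3, [psi]_F = P^(-1) A P.
Column by column: psi(e1) = A e1 = (5, 4, 6); its F-coordinates (3, 2, -2) give column 1.
Continuing for each basis vector yields [psi]_F = [[3, -1, 2], [2, -2, -1], [-2, -3, -1]].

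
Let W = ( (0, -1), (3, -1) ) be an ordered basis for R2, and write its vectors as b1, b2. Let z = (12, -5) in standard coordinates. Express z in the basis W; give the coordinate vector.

(1, 4)

[z]_W is the unique c with M c = z, where M has columns b1, b2.
System: 0c_1 + 3c_2 = 12, -c_1 - c_2 = -5; solving gives c_1 = 1, c_2 = 4.
Check: b1 + 4b2 = (12, -5).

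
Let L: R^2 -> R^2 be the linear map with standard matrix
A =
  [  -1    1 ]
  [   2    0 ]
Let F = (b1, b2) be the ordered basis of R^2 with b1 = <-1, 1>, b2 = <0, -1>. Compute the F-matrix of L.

Let P have columns b1, b2. Then [L]_F = P^(-1) A P.
Here det P = 1, so P^(-1) is integer; computing A P first and then P^(-1)(A P) gives [[-2, 1], [0, 1]].

[[-2, 1], [0, 1]]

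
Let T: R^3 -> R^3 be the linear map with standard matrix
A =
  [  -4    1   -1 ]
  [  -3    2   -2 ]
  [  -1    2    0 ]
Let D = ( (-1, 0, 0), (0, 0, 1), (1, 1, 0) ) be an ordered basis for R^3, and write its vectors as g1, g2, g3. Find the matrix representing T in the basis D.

[[-1, -1, 2], [1, 0, 1], [3, -2, -1]]

The j-th column of [T]_D is [T(gj)]_D.
T(g1) = A g1 = (4, 3, 1) = -g1 + g2 + 3g3, so column 1 is (-1, 1, 3).
Repeating for g2, g3 and assembling the columns gives [[-1, -1, 2], [1, 0, 1], [3, -2, -1]].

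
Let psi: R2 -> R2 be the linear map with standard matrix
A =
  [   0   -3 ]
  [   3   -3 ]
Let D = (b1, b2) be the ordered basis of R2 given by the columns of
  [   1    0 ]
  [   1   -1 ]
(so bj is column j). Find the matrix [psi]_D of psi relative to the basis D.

Let P have columns b1, b2. Then [psi]_D = P^(-1) A P.
Here det P = -1, so P^(-1) is integer; computing A P first and then P^(-1)(A P) gives [[-3, 3], [-3, 0]].

[[-3, 3], [-3, 0]]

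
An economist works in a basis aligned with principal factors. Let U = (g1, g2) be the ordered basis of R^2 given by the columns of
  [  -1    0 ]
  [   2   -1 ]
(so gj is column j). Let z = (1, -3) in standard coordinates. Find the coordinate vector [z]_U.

[z]_U is the unique c with M c = z, where M has columns g1, g2.
System: -c_1 + 0c_2 = 1, 2c_1 - c_2 = -3; solving gives c_1 = -1, c_2 = 1.
Check: -g1 + g2 = (1, -3).

(-1, 1)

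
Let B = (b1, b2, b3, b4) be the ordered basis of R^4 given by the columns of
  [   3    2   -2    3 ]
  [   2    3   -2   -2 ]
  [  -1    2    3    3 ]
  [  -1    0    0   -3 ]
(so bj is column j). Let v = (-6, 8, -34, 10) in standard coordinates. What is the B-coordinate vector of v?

Write v = c_1 b1 + ... + c_4 b4 and solve for the c_i.
Solving this 4x4 system gives c = (2, -4, -4, -4).
Check: 2b1 - 4b2 - 4b3 - 4b4 = (-6, 8, -34, 10).

(2, -4, -4, -4)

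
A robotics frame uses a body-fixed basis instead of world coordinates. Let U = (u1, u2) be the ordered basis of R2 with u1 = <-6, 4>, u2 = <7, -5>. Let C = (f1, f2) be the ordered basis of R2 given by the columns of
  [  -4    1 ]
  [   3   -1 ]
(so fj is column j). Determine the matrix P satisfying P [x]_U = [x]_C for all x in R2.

Let M have columns uj and N have columns fj. Then for every x, N [x]_C = x = M [x]_U, so P = N^(-1) M.
Since det N = 1, N^(-1) has integer entries; multiplying gives P = [[2, -2], [2, -1]].

[[2, -2], [2, -1]]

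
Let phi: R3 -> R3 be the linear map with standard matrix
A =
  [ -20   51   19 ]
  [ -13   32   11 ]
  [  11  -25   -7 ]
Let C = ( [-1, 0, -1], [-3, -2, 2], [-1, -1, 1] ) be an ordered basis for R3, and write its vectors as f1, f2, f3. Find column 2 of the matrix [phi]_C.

Compute phi(f2) = A f2 = [-4, -3, 3] in standard coordinates.
Then write this in C-coordinates: solve for y in y_1 f1 + ... + y_3 f3 = [-4, -3, 3].
This gives y = [0, 1, 1], which is column 2 of [phi]_C.

[0, 1, 1]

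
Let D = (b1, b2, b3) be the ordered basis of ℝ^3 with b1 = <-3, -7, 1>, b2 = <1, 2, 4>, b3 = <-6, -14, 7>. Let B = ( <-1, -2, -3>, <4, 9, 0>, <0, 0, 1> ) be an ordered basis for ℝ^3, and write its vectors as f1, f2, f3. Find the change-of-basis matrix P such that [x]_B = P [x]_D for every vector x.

[[-1, -1, -2], [-1, 0, -2], [-2, 1, 1]]

Column j of P is [bj]_B, since P maps D-coordinates to B-coordinates.
Expressing b1 in B: b1 = -f1 - f2 - 2f3, so column 1 of P is <-1, -1, -2>.
Doing the same for each bj gives P = [[-1, -1, -2], [-1, 0, -2], [-2, 1, 1]].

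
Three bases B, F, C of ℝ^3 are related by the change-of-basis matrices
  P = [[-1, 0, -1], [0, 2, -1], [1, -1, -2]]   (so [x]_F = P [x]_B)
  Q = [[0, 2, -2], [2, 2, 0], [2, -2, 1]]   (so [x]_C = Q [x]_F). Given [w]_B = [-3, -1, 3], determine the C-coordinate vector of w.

[6, -10, 2]

Apply P to get F-coordinates [0, -5, -8], then Q to get C-coordinates.
The result is [w]_C = [6, -10, 2].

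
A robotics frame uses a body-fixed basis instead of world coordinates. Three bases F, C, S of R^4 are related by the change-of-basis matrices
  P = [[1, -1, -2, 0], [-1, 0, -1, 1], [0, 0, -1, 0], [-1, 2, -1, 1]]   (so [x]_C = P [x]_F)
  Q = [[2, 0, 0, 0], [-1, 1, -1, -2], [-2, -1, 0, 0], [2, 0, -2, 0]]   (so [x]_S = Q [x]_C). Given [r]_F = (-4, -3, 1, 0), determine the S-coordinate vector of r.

First [r]_C = P [r]_F = (-3, 3, -1, -3).
Then [r]_S = Q [r]_C = (-6, 13, 3, -4).

(-6, 13, 3, -4)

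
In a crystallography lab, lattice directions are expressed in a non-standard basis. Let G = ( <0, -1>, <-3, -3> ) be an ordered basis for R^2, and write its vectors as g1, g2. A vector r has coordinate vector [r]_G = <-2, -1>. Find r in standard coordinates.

The coordinates say r = -2g1 - g2; adding the scaled basis vectors gives <3, 5>.

<3, 5>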